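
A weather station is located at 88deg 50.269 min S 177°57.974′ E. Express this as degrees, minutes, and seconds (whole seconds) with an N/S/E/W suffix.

Latitude: fractional minutes 0.26900 × 60 = 16.14″
Longitude: fractional minutes 0.97400 × 60 = 58.44″

88°50′16″ S, 177°57′58″ E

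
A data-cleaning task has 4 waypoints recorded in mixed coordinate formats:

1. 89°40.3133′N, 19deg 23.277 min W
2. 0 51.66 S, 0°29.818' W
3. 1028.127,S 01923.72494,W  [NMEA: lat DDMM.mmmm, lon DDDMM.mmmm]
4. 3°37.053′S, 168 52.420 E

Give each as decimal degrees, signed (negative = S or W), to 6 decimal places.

Point 1:
  Latitude: 89 + 40.3133/60 = 89.6718883
  N → positive
  λ: 23.277′ = 0.387950°; total 19.3879500
  W → negative
Point 2:
  Latitude: 51.66′ = 0.861000°; total 0.8610000
  hemisphere S, so the sign is −
  Longitude: 0 + 29.818/60 = 0.4969667
  W ⇒ negate
Point 3:
  φ: degrees = first 2 digits = 10, minutes = 28.127; 10 + 28.127/60 = 10.4687833
  hemisphere S, so the sign is −
  λ: split at 3 digits → 019° and 23.72494′; 19 + 23.72494/60 = 19.3954157
  hemisphere W, so the sign is −
Point 4:
  Latitude: 37.053′ = 0.617550°; total 3.6175500
  S ⇒ negate
  Lon: 168 + 52.42/60 = 168.8736667
  E ⇒ keep positive

1. 89.671888, -19.387950
2. -0.861000, -0.496967
3. -10.468783, -19.395416
4. -3.617550, 168.873667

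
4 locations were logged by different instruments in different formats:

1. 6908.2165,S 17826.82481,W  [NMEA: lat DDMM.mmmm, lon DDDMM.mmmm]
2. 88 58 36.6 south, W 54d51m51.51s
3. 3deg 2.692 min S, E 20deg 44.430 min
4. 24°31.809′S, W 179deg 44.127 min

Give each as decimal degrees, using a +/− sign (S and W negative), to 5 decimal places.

Point 1:
  Lat: split at 2 digits → 69° and 8.2165′; 69 + 8.2165/60 = 69.136942
  hemisphere S, so the sign is −
  Lon: degrees = first 3 digits = 178, minutes = 26.82481; 178 + 26.82481/60 = 178.447080
  hemisphere W, so the sign is −
Point 2:
  Latitude: 88 + 58/60 + 36.6/3600 = 88.976833
  S ⇒ negate
  λ: 51′ + 51.51″ = 51.85850′; 54 + 51.85850/60 = 54.864308
  W ⇒ negate
Point 3:
  Latitude: 3 + 2.692/60 = 3.044867
  hemisphere S, so the sign is −
  Lon: 44.43′ = 0.740500°; total 20.740500
  E → positive
Point 4:
  φ: 24 + 31.809/60 = 24.530150
  S ⇒ negate
  λ: 179 + 44.127/60 = 179.735450
  hemisphere W, so the sign is −

1. -69.13694, -178.44708
2. -88.97683, -54.86431
3. -3.04487, 20.74050
4. -24.53015, -179.73545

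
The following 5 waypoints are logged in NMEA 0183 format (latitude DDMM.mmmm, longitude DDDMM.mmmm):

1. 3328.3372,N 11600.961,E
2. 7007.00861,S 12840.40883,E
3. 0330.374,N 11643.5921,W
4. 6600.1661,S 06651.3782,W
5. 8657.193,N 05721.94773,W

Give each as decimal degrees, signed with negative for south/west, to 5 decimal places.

Point 1:
  Latitude: degrees = first 2 digits = 33, minutes = 28.3372; 33 + 28.3372/60 = 33.472287
  N → positive
  λ: degrees = first 3 digits = 116, minutes = 0.961; 116 + 0.961/60 = 116.016017
  E → positive
Point 2:
  φ: split at 2 digits → 70° and 7.00861′; 70 + 7.00861/60 = 70.116810
  S → negative
  λ: split at 3 digits → 128° and 40.40883′; 128 + 40.40883/60 = 128.673481
  E → positive
Point 3:
  Lat: degrees = first 2 digits = 3, minutes = 30.374; 3 + 30.374/60 = 3.506233
  N ⇒ keep positive
  Lon: split at 3 digits → 116° and 43.5921′; 116 + 43.5921/60 = 116.726535
  W → negative
Point 4:
  φ: degrees = first 2 digits = 66, minutes = 0.1661; 66 + 0.1661/60 = 66.002768
  S ⇒ negate
  λ: split at 3 digits → 066° and 51.3782′; 66 + 51.3782/60 = 66.856303
  W → negative
Point 5:
  φ: split at 2 digits → 86° and 57.193′; 86 + 57.193/60 = 86.953217
  N → positive
  Lon: degrees = first 3 digits = 57, minutes = 21.94773; 57 + 21.94773/60 = 57.365796
  W ⇒ negate

1. 33.47229, 116.01602
2. -70.11681, 128.67348
3. 3.50623, -116.72654
4. -66.00277, -66.85630
5. 86.95322, -57.36580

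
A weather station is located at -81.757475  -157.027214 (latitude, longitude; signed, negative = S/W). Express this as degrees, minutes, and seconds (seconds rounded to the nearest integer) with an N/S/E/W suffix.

81°45′27″ S, 157°01′38″ W

Latitude is negative → S; |value| = 81.757475
Latitude: 0.757475 × 60 = 45.44850′ → 45′, remainder × 60 = 26.91″
Longitude is negative → W; |value| = 157.027214
λ: 0.027214° → 1.63284′; 0.63284 × 60 = 37.97″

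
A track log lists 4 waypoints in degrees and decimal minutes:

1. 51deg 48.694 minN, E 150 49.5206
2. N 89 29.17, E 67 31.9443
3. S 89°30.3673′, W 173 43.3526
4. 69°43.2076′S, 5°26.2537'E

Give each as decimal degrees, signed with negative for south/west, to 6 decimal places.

1. 51.811567, 150.825343
2. 89.486167, 67.532405
3. -89.506122, -173.722543
4. -69.720127, 5.437562

Point 1:
  φ: 51 + 48.694/60 = 51.8115667
  N ⇒ keep positive
  Lon: 49.5206′ = 0.825343°; total 150.8253433
  E → positive
Point 2:
  Lat: 89 + 29.17/60 = 89.4861667
  N ⇒ keep positive
  Lon: 31.9443′ = 0.532405°; total 67.5324050
  E ⇒ keep positive
Point 3:
  Latitude: 89 + 30.3673/60 = 89.5061217
  hemisphere S, so the sign is −
  λ: 43.3526′ = 0.722543°; total 173.7225433
  hemisphere W, so the sign is −
Point 4:
  φ: 69 + 43.2076/60 = 69.7201267
  S ⇒ negate
  λ: 5 + 26.2537/60 = 5.4375617
  E ⇒ keep positive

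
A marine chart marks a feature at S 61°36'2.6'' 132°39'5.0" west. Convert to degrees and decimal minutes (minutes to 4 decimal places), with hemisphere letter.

φ: seconds/60 = 0.04333; minutes = 36 + 0.04333 = 36.043333
Lon: 39 + 5/60 = 39.083333′

61° 36.0433′ S, 132° 39.0833′ W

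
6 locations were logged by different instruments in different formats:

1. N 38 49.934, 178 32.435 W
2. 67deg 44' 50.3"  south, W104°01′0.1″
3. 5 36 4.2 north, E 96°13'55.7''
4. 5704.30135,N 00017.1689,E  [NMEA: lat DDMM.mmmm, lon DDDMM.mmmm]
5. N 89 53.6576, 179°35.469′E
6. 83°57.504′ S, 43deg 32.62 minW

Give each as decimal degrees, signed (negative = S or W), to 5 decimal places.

Point 1:
  φ: 49.934′ = 0.832233°; total 38.832233
  N ⇒ keep positive
  Lon: 32.435′ = 0.540583°; total 178.540583
  hemisphere W, so the sign is −
Point 2:
  Lat: 67 + 44/60 + 50.3/3600 = 67.747306
  S ⇒ negate
  Longitude: 1′ + 0.1″ = 1.00167′; 104 + 1.00167/60 = 104.016694
  hemisphere W, so the sign is −
Point 3:
  Latitude: 5 + 36/60 + 4.2/3600 = 5.601167
  N ⇒ keep positive
  Lon: 13′ + 55.7″ = 13.92833′; 96 + 13.92833/60 = 96.232139
  E ⇒ keep positive
Point 4:
  Lat: split at 2 digits → 57° and 4.30135′; 57 + 4.30135/60 = 57.071689
  N → positive
  λ: degrees = first 3 digits = 0, minutes = 17.1689; 0 + 17.1689/60 = 0.286148
  E → positive
Point 5:
  Lat: 89 + 53.6576/60 = 89.894293
  N ⇒ keep positive
  Longitude: 35.469′ = 0.591150°; total 179.591150
  E ⇒ keep positive
Point 6:
  φ: 57.504′ = 0.958400°; total 83.958400
  hemisphere S, so the sign is −
  Lon: 43 + 32.62/60 = 43.543667
  W → negative

1. 38.83223, -178.54058
2. -67.74731, -104.01669
3. 5.60117, 96.23214
4. 57.07169, 0.28615
5. 89.89429, 179.59115
6. -83.95840, -43.54367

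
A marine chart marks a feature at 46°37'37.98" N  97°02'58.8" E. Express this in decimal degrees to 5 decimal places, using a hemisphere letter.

46.62722° N, 97.04967° E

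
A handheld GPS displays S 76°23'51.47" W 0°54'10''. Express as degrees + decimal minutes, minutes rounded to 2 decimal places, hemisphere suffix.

76° 23.86′ S, 0° 54.17′ W

φ: 23 + 51.47/60 = 23.8578′
Lon: 54 + 10/60 = 54.1667′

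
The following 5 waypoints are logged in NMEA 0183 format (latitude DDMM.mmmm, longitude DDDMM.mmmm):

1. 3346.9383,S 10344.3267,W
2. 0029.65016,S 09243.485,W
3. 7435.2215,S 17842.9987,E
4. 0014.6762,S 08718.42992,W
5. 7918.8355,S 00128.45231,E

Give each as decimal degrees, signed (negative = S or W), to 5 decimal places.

Point 1:
  Lat: split at 2 digits → 33° and 46.9383′; 33 + 46.9383/60 = 33.782305
  S → negative
  Lon: split at 3 digits → 103° and 44.3267′; 103 + 44.3267/60 = 103.738778
  hemisphere W, so the sign is −
Point 2:
  Latitude: degrees = first 2 digits = 0, minutes = 29.65016; 0 + 29.65016/60 = 0.494169
  S ⇒ negate
  Lon: split at 3 digits → 092° and 43.485′; 92 + 43.485/60 = 92.724750
  hemisphere W, so the sign is −
Point 3:
  Lat: degrees = first 2 digits = 74, minutes = 35.2215; 74 + 35.2215/60 = 74.587025
  hemisphere S, so the sign is −
  λ: degrees = first 3 digits = 178, minutes = 42.9987; 178 + 42.9987/60 = 178.716645
  E ⇒ keep positive
Point 4:
  Lat: degrees = first 2 digits = 0, minutes = 14.6762; 0 + 14.6762/60 = 0.244603
  S → negative
  Longitude: degrees = first 3 digits = 87, minutes = 18.42992; 87 + 18.42992/60 = 87.307165
  hemisphere W, so the sign is −
Point 5:
  φ: split at 2 digits → 79° and 18.8355′; 79 + 18.8355/60 = 79.313925
  S ⇒ negate
  λ: split at 3 digits → 001° and 28.45231′; 1 + 28.45231/60 = 1.474205
  E → positive

1. -33.78231, -103.73878
2. -0.49417, -92.72475
3. -74.58703, 178.71665
4. -0.24460, -87.30717
5. -79.31393, 1.47421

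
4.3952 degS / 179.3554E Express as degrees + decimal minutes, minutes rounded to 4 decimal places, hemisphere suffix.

4° 23.7120′ S, 179° 21.3240′ E

Lat: minutes = (4.395200 − 4) × 60 = 23.712000
Lon: fractional part 0.355400 → 21.324000 minutes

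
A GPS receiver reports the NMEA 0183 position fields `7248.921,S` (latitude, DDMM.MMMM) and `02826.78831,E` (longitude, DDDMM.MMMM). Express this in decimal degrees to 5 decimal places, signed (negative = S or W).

Lat: degrees = first 2 digits = 72, minutes = 48.921; 72 + 48.921/60 = 72.815350
S ⇒ negate
Lon: degrees = first 3 digits = 28, minutes = 26.78831; 28 + 26.78831/60 = 28.446472
E ⇒ keep positive

-72.81535, 28.44647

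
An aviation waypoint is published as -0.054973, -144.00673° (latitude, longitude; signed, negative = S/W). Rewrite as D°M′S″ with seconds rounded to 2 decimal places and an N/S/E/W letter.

Latitude is negative → S; |value| = 0.054973
Lat: 0.054973° → 3.29838′; 0.29838 × 60 = 17.9028″
Longitude is negative → W; |value| = 144.006730
λ: 0.006730 × 60 = 0.40380′ → 0′, remainder × 60 = 24.2280″

0°03′17.90″ S, 144°00′24.23″ W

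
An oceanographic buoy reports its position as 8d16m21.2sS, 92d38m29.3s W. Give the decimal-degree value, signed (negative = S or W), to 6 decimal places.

-8.272556, -92.641472

φ: 16′ + 21.2″ = 16.35333′; 8 + 16.35333/60 = 8.2725556
S → negative
Lon: 92° + 38/60 + 29.3/3600 = 92 + 0.633333 + 0.008139 = 92.6414722
hemisphere W, so the sign is −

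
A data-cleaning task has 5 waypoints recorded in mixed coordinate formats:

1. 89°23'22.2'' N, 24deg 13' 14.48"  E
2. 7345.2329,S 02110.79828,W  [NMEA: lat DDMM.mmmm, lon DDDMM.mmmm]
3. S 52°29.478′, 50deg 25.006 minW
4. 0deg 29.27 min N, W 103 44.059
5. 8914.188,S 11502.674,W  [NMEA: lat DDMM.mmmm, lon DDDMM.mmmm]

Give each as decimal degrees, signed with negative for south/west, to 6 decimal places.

1. 89.389500, 24.220689
2. -73.753882, -21.179971
3. -52.491300, -50.416767
4. 0.487833, -103.734317
5. -89.236467, -115.044567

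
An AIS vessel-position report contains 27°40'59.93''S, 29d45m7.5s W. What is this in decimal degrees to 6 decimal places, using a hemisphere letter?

27.683314° S, 29.752083° W

Lat: 27° + 40/60 + 59.93/3600 = 27 + 0.666667 + 0.016647 = 27.6833139
Lon: 29° + 45/60 + 7.5/3600 = 29 + 0.750000 + 0.002083 = 29.7520833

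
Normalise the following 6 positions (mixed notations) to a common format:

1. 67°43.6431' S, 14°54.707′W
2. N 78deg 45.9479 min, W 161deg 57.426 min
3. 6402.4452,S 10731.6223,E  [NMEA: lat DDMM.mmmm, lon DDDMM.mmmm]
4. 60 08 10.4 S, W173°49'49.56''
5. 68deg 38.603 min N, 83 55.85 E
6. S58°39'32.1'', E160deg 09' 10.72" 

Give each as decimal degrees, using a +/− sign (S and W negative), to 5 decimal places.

1. -67.72739, -14.91178
2. 78.76580, -161.95710
3. -64.04075, 107.52704
4. -60.13622, -173.83043
5. 68.64338, 83.93083
6. -58.65892, 160.15298

Point 1:
  φ: 43.6431′ = 0.727385°; total 67.727385
  S ⇒ negate
  λ: 54.707′ = 0.911783°; total 14.911783
  W → negative
Point 2:
  φ: 45.9479′ = 0.765798°; total 78.765798
  N ⇒ keep positive
  λ: 161 + 57.426/60 = 161.957100
  W → negative
Point 3:
  φ: degrees = first 2 digits = 64, minutes = 2.4452; 64 + 2.4452/60 = 64.040753
  S → negative
  Longitude: split at 3 digits → 107° and 31.6223′; 107 + 31.6223/60 = 107.527038
  E ⇒ keep positive
Point 4:
  Lat: 8′ + 10.4″ = 8.17333′; 60 + 8.17333/60 = 60.136222
  S → negative
  λ: 173 + 49/60 + 49.56/3600 = 173.830433
  W → negative
Point 5:
  Lat: 38.603′ = 0.643383°; total 68.643383
  N ⇒ keep positive
  λ: 83 + 55.85/60 = 83.930833
  E → positive
Point 6:
  Lat: 39′ + 32.1″ = 39.53500′; 58 + 39.53500/60 = 58.658917
  S → negative
  λ: 9′ + 10.72″ = 9.17867′; 160 + 9.17867/60 = 160.152978
  E → positive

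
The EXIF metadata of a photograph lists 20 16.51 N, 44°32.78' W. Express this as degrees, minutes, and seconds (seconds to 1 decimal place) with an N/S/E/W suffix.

20°16′30.6″ N, 44°32′46.8″ W

Latitude: 16.51000′ → 16′ and 0.51000 × 60 = 30.600″
λ: 32.78000′ → 32′ and 0.78000 × 60 = 46.800″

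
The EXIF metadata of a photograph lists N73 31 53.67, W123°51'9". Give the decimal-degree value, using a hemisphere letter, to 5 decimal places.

Latitude: 31′ + 53.67″ = 31.89450′; 73 + 31.89450/60 = 73.531575
Longitude: 51′ + 9″ = 51.15000′; 123 + 51.15000/60 = 123.852500

73.53158° N, 123.85250° W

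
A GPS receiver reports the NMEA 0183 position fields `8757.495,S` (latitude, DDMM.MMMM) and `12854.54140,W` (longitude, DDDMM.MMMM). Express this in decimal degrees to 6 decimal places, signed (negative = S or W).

-87.958250, -128.909023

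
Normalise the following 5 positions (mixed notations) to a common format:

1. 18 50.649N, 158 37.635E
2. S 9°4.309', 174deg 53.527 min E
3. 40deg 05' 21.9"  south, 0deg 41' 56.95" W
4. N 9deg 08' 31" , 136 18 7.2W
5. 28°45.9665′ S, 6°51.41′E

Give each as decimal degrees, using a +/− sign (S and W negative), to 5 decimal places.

Point 1:
  Latitude: 18 + 50.649/60 = 18.844150
  N → positive
  λ: 158 + 37.635/60 = 158.627250
  E ⇒ keep positive
Point 2:
  Latitude: 9 + 4.309/60 = 9.071817
  S ⇒ negate
  Lon: 53.527′ = 0.892117°; total 174.892117
  E → positive
Point 3:
  Lat: 5′ + 21.9″ = 5.36500′; 40 + 5.36500/60 = 40.089417
  S ⇒ negate
  Longitude: 41′ + 56.95″ = 41.94917′; 0 + 41.94917/60 = 0.699153
  W → negative
Point 4:
  Latitude: 9 + 8/60 + 31/3600 = 9.141944
  N ⇒ keep positive
  Lon: 136° + 18/60 + 7.2/3600 = 136 + 0.300000 + 0.002000 = 136.302000
  hemisphere W, so the sign is −
Point 5:
  Lat: 28 + 45.9665/60 = 28.766108
  hemisphere S, so the sign is −
  λ: 51.41′ = 0.856833°; total 6.856833
  E → positive

1. 18.84415, 158.62725
2. -9.07182, 174.89212
3. -40.08942, -0.69915
4. 9.14194, -136.30200
5. -28.76611, 6.85683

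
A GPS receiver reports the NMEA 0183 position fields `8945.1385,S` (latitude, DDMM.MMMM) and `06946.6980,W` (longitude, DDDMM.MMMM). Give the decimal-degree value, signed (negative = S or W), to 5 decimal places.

φ: degrees = first 2 digits = 89, minutes = 45.1385; 89 + 45.1385/60 = 89.752308
S ⇒ negate
Lon: split at 3 digits → 069° and 46.698′; 69 + 46.698/60 = 69.778300
W ⇒ negate

-89.75231, -69.77830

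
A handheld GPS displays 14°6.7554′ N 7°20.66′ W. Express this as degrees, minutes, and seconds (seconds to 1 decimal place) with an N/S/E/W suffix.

14°06′45.3″ N, 7°20′39.6″ W

Latitude: fractional minutes 0.75540 × 60 = 45.324″
Longitude: fractional minutes 0.66000 × 60 = 39.600″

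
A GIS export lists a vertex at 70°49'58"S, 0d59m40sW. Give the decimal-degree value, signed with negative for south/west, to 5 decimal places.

-70.83278, -0.99444

Latitude: 70° + 49/60 + 58/3600 = 70 + 0.816667 + 0.016111 = 70.832778
S ⇒ negate
Lon: 0 + 59/60 + 40/3600 = 0.994444
W → negative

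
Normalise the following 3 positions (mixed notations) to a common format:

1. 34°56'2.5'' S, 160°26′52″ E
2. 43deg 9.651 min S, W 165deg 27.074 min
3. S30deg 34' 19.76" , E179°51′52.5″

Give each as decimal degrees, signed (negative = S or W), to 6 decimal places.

1. -34.934028, 160.447778
2. -43.160850, -165.451233
3. -30.572156, 179.864583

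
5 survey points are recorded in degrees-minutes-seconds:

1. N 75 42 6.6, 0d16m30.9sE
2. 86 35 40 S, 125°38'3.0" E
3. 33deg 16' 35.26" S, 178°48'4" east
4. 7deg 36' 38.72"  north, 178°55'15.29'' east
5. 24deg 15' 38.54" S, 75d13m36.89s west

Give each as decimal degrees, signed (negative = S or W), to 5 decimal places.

Point 1:
  Latitude: 42′ + 6.6″ = 42.11000′; 75 + 42.11000/60 = 75.701833
  N ⇒ keep positive
  λ: 0 + 16/60 + 30.9/3600 = 0.275250
  E → positive
Point 2:
  Lat: 86 + 35/60 + 40/3600 = 86.594444
  S → negative
  Lon: 125° + 38/60 + 3/3600 = 125 + 0.633333 + 0.000833 = 125.634167
  E → positive
Point 3:
  φ: 33° + 16/60 + 35.26/3600 = 33 + 0.266667 + 0.009794 = 33.276461
  S ⇒ negate
  Longitude: 178° + 48/60 + 4/3600 = 178 + 0.800000 + 0.001111 = 178.801111
  E ⇒ keep positive
Point 4:
  φ: 7 + 36/60 + 38.72/3600 = 7.610756
  N → positive
  Lon: 178° + 55/60 + 15.29/3600 = 178 + 0.916667 + 0.004247 = 178.920914
  E → positive
Point 5:
  Lat: 24° + 15/60 + 38.54/3600 = 24 + 0.250000 + 0.010706 = 24.260706
  S ⇒ negate
  Lon: 75 + 13/60 + 36.89/3600 = 75.226914
  W ⇒ negate

1. 75.70183, 0.27525
2. -86.59444, 125.63417
3. -33.27646, 178.80111
4. 7.61076, 178.92091
5. -24.26071, -75.22691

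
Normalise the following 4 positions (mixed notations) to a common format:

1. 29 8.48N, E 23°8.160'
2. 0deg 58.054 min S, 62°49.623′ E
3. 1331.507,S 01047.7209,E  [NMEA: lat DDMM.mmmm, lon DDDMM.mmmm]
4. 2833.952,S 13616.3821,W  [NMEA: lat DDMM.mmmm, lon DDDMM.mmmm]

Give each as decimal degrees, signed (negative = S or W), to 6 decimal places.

Point 1:
  Lat: 8.48′ = 0.141333°; total 29.1413333
  N → positive
  Lon: 23 + 8.16/60 = 23.1360000
  E ⇒ keep positive
Point 2:
  Latitude: 58.054′ = 0.967567°; total 0.9675667
  S → negative
  Longitude: 62 + 49.623/60 = 62.8270500
  E ⇒ keep positive
Point 3:
  φ: degrees = first 2 digits = 13, minutes = 31.507; 13 + 31.507/60 = 13.5251167
  S ⇒ negate
  λ: split at 3 digits → 010° and 47.7209′; 10 + 47.7209/60 = 10.7953483
  E → positive
Point 4:
  Lat: split at 2 digits → 28° and 33.952′; 28 + 33.952/60 = 28.5658667
  hemisphere S, so the sign is −
  λ: split at 3 digits → 136° and 16.3821′; 136 + 16.3821/60 = 136.2730350
  hemisphere W, so the sign is −

1. 29.141333, 23.136000
2. -0.967567, 62.827050
3. -13.525117, 10.795348
4. -28.565867, -136.273035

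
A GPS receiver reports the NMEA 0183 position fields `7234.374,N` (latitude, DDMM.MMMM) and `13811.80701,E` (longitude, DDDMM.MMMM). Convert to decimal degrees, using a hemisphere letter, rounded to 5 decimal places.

Latitude: degrees = first 2 digits = 72, minutes = 34.374; 72 + 34.374/60 = 72.572900
λ: split at 3 digits → 138° and 11.80701′; 138 + 11.80701/60 = 138.196784

72.57290° N, 138.19678° E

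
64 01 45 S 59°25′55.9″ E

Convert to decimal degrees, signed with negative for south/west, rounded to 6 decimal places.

Latitude: 64° + 1/60 + 45/3600 = 64 + 0.016667 + 0.012500 = 64.0291667
hemisphere S, so the sign is −
λ: 59° + 25/60 + 55.9/3600 = 59 + 0.416667 + 0.015528 = 59.4321944
E → positive

-64.029167, 59.432194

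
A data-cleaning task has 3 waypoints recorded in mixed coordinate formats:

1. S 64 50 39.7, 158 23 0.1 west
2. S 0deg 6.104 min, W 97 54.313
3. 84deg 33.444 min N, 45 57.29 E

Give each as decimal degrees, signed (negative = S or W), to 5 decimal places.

Point 1:
  Lat: 64° + 50/60 + 39.7/3600 = 64 + 0.833333 + 0.011028 = 64.844361
  hemisphere S, so the sign is −
  Longitude: 158° + 23/60 + 0.1/3600 = 158 + 0.383333 + 0.000028 = 158.383361
  W ⇒ negate
Point 2:
  Latitude: 0 + 6.104/60 = 0.101733
  S → negative
  Longitude: 54.313′ = 0.905217°; total 97.905217
  W ⇒ negate
Point 3:
  Lat: 84 + 33.444/60 = 84.557400
  N ⇒ keep positive
  λ: 57.29′ = 0.954833°; total 45.954833
  E ⇒ keep positive

1. -64.84436, -158.38336
2. -0.10173, -97.90522
3. 84.55740, 45.95483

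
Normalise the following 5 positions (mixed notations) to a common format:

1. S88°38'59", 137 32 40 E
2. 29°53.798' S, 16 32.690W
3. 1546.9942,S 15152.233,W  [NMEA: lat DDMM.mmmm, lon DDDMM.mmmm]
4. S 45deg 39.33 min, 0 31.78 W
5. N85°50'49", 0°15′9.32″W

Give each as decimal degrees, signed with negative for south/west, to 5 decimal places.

1. -88.64972, 137.54444
2. -29.89663, -16.54483
3. -15.78324, -151.87055
4. -45.65550, -0.52967
5. 85.84694, -0.25259

Point 1:
  Lat: 88 + 38/60 + 59/3600 = 88.649722
  S → negative
  λ: 137° + 32/60 + 40/3600 = 137 + 0.533333 + 0.011111 = 137.544444
  E ⇒ keep positive
Point 2:
  Lat: 29 + 53.798/60 = 29.896633
  S ⇒ negate
  Lon: 16 + 32.69/60 = 16.544833
  hemisphere W, so the sign is −
Point 3:
  φ: split at 2 digits → 15° and 46.9942′; 15 + 46.9942/60 = 15.783237
  S → negative
  λ: split at 3 digits → 151° and 52.233′; 151 + 52.233/60 = 151.870550
  W → negative
Point 4:
  Latitude: 45 + 39.33/60 = 45.655500
  S ⇒ negate
  λ: 31.78′ = 0.529667°; total 0.529667
  W → negative
Point 5:
  Latitude: 85° + 50/60 + 49/3600 = 85 + 0.833333 + 0.013611 = 85.846944
  N → positive
  Longitude: 0 + 15/60 + 9.32/3600 = 0.252589
  hemisphere W, so the sign is −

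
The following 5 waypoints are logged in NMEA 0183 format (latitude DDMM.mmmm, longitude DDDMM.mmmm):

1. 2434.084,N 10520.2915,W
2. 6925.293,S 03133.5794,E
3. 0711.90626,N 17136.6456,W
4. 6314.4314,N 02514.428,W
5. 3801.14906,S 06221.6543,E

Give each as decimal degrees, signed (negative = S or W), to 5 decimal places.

Point 1:
  φ: split at 2 digits → 24° and 34.084′; 24 + 34.084/60 = 24.568067
  N ⇒ keep positive
  Lon: split at 3 digits → 105° and 20.2915′; 105 + 20.2915/60 = 105.338192
  hemisphere W, so the sign is −
Point 2:
  Latitude: split at 2 digits → 69° and 25.293′; 69 + 25.293/60 = 69.421550
  S ⇒ negate
  Longitude: degrees = first 3 digits = 31, minutes = 33.5794; 31 + 33.5794/60 = 31.559657
  E ⇒ keep positive
Point 3:
  Latitude: degrees = first 2 digits = 7, minutes = 11.90626; 7 + 11.90626/60 = 7.198438
  N → positive
  λ: split at 3 digits → 171° and 36.6456′; 171 + 36.6456/60 = 171.610760
  W ⇒ negate
Point 4:
  Lat: degrees = first 2 digits = 63, minutes = 14.4314; 63 + 14.4314/60 = 63.240523
  N → positive
  Lon: degrees = first 3 digits = 25, minutes = 14.428; 25 + 14.428/60 = 25.240467
  hemisphere W, so the sign is −
Point 5:
  Latitude: split at 2 digits → 38° and 1.14906′; 38 + 1.14906/60 = 38.019151
  S → negative
  λ: degrees = first 3 digits = 62, minutes = 21.6543; 62 + 21.6543/60 = 62.360905
  E → positive

1. 24.56807, -105.33819
2. -69.42155, 31.55966
3. 7.19844, -171.61076
4. 63.24052, -25.24047
5. -38.01915, 62.36091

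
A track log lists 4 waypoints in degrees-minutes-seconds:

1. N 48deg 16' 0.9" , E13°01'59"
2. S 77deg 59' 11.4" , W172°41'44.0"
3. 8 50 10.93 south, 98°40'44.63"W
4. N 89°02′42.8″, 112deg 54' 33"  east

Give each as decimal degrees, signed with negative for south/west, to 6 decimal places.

1. 48.266917, 13.033056
2. -77.986500, -172.695556
3. -8.836369, -98.679064
4. 89.045222, 112.909167

Point 1:
  Latitude: 48 + 16/60 + 0.9/3600 = 48.2669167
  N → positive
  λ: 13° + 1/60 + 59/3600 = 13 + 0.016667 + 0.016389 = 13.0330556
  E ⇒ keep positive
Point 2:
  φ: 59′ + 11.4″ = 59.19000′; 77 + 59.19000/60 = 77.9865000
  S ⇒ negate
  Lon: 172° + 41/60 + 44/3600 = 172 + 0.683333 + 0.012222 = 172.6955556
  W ⇒ negate
Point 3:
  Latitude: 8 + 50/60 + 10.93/3600 = 8.8363694
  S ⇒ negate
  Longitude: 98° + 40/60 + 44.63/3600 = 98 + 0.666667 + 0.012397 = 98.6790639
  W → negative
Point 4:
  φ: 2′ + 42.8″ = 2.71333′; 89 + 2.71333/60 = 89.0452222
  N ⇒ keep positive
  Longitude: 112 + 54/60 + 33/3600 = 112.9091667
  E → positive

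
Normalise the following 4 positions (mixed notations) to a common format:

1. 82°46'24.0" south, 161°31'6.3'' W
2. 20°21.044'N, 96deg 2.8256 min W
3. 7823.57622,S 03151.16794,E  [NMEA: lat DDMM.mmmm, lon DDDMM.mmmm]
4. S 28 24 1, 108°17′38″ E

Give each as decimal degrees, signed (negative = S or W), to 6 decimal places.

Point 1:
  φ: 82° + 46/60 + 24/3600 = 82 + 0.766667 + 0.006667 = 82.7733333
  S → negative
  Lon: 161° + 31/60 + 6.3/3600 = 161 + 0.516667 + 0.001750 = 161.5184167
  hemisphere W, so the sign is −
Point 2:
  Latitude: 21.044′ = 0.350733°; total 20.3507333
  N ⇒ keep positive
  Lon: 2.8256′ = 0.047093°; total 96.0470933
  W ⇒ negate
Point 3:
  Latitude: split at 2 digits → 78° and 23.57622′; 78 + 23.57622/60 = 78.3929370
  S ⇒ negate
  Longitude: degrees = first 3 digits = 31, minutes = 51.16794; 31 + 51.16794/60 = 31.8527990
  E ⇒ keep positive
Point 4:
  Lat: 24′ + 1″ = 24.01667′; 28 + 24.01667/60 = 28.4002778
  S ⇒ negate
  λ: 17′ + 38″ = 17.63333′; 108 + 17.63333/60 = 108.2938889
  E ⇒ keep positive

1. -82.773333, -161.518417
2. 20.350733, -96.047093
3. -78.392937, 31.852799
4. -28.400278, 108.293889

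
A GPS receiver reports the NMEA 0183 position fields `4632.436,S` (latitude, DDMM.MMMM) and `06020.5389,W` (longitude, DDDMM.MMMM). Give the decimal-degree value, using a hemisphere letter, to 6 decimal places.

Lat: split at 2 digits → 46° and 32.436′; 46 + 32.436/60 = 46.5406000
Longitude: split at 3 digits → 060° and 20.5389′; 60 + 20.5389/60 = 60.3423150

46.540600° S, 60.342315° W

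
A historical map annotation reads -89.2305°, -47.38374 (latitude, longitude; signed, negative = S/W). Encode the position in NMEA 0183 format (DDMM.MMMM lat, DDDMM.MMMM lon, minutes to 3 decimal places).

8913.830,S / 04723.024,W

Latitude is negative → S; |value| = 89.230500
Lat: minutes = (89.230500 − 89) × 60 = 13.83000
Longitude is negative → W; |value| = 47.383740
Longitude: minutes = (47.383740 − 47) × 60 = 23.02440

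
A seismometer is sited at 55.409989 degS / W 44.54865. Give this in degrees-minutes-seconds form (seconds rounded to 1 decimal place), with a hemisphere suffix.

55°24′36.0″ S, 44°32′55.1″ W

φ: whole degrees 55; 24.59934′ → 24′ and 35.960″
Lon: 0.548650 × 60 = 32.91900′ → 32′, remainder × 60 = 55.140″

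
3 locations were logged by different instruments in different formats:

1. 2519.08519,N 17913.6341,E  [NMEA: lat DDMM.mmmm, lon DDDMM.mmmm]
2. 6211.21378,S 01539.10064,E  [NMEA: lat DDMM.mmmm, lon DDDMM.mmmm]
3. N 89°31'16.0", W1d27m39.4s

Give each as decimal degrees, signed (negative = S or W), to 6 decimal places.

1. 25.318087, 179.227235
2. -62.186896, 15.651677
3. 89.521111, -1.460944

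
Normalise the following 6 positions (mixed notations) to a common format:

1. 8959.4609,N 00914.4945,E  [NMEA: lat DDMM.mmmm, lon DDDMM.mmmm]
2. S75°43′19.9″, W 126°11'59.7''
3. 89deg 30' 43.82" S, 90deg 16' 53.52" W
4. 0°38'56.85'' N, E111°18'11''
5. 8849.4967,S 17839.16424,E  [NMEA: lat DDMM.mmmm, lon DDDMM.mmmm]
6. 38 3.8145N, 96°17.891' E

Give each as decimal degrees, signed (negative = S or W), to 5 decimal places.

Point 1:
  φ: degrees = first 2 digits = 89, minutes = 59.4609; 89 + 59.4609/60 = 89.991015
  N ⇒ keep positive
  Longitude: split at 3 digits → 009° and 14.4945′; 9 + 14.4945/60 = 9.241575
  E → positive
Point 2:
  Latitude: 75 + 43/60 + 19.9/3600 = 75.722194
  S → negative
  λ: 126 + 11/60 + 59.7/3600 = 126.199917
  W ⇒ negate
Point 3:
  Latitude: 30′ + 43.82″ = 30.73033′; 89 + 30.73033/60 = 89.512172
  S → negative
  Longitude: 90 + 16/60 + 53.52/3600 = 90.281533
  W → negative
Point 4:
  φ: 0° + 38/60 + 56.85/3600 = 0 + 0.633333 + 0.015792 = 0.649125
  N ⇒ keep positive
  Lon: 18′ + 11″ = 18.18333′; 111 + 18.18333/60 = 111.303056
  E → positive
Point 5:
  φ: split at 2 digits → 88° and 49.4967′; 88 + 49.4967/60 = 88.824945
  S ⇒ negate
  λ: split at 3 digits → 178° and 39.16424′; 178 + 39.16424/60 = 178.652737
  E ⇒ keep positive
Point 6:
  φ: 3.8145′ = 0.063575°; total 38.063575
  N → positive
  Longitude: 96 + 17.891/60 = 96.298183
  E → positive

1. 89.99102, 9.24158
2. -75.72219, -126.19992
3. -89.51217, -90.28153
4. 0.64913, 111.30306
5. -88.82495, 178.65274
6. 38.06358, 96.29818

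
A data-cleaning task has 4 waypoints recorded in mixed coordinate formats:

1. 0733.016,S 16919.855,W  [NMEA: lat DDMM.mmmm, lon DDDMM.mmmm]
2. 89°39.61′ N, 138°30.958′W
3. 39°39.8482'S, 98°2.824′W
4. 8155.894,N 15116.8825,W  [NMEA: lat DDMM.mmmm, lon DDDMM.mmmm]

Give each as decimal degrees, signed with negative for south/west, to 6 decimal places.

Point 1:
  Latitude: degrees = first 2 digits = 7, minutes = 33.016; 7 + 33.016/60 = 7.5502667
  S ⇒ negate
  Longitude: degrees = first 3 digits = 169, minutes = 19.855; 169 + 19.855/60 = 169.3309167
  hemisphere W, so the sign is −
Point 2:
  Latitude: 89 + 39.61/60 = 89.6601667
  N ⇒ keep positive
  Longitude: 138 + 30.958/60 = 138.5159667
  W → negative
Point 3:
  Latitude: 39.8482′ = 0.664137°; total 39.6641367
  S ⇒ negate
  Lon: 98 + 2.824/60 = 98.0470667
  W → negative
Point 4:
  Latitude: split at 2 digits → 81° and 55.894′; 81 + 55.894/60 = 81.9315667
  N ⇒ keep positive
  λ: degrees = first 3 digits = 151, minutes = 16.8825; 151 + 16.8825/60 = 151.2813750
  hemisphere W, so the sign is −

1. -7.550267, -169.330917
2. 89.660167, -138.515967
3. -39.664137, -98.047067
4. 81.931567, -151.281375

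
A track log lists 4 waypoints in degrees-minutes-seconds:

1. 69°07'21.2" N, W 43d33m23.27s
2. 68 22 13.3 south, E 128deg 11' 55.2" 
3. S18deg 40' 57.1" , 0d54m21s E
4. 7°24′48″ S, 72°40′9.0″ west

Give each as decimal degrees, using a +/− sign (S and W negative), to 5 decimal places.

1. 69.12256, -43.55646
2. -68.37036, 128.19867
3. -18.68253, 0.90583
4. -7.41333, -72.66917

Point 1:
  φ: 7′ + 21.2″ = 7.35333′; 69 + 7.35333/60 = 69.122556
  N → positive
  Longitude: 43 + 33/60 + 23.27/3600 = 43.556464
  W ⇒ negate
Point 2:
  Latitude: 68° + 22/60 + 13.3/3600 = 68 + 0.366667 + 0.003694 = 68.370361
  S ⇒ negate
  λ: 128 + 11/60 + 55.2/3600 = 128.198667
  E ⇒ keep positive
Point 3:
  Latitude: 40′ + 57.1″ = 40.95167′; 18 + 40.95167/60 = 18.682528
  S → negative
  Longitude: 0° + 54/60 + 21/3600 = 0 + 0.900000 + 0.005833 = 0.905833
  E → positive
Point 4:
  φ: 7 + 24/60 + 48/3600 = 7.413333
  S ⇒ negate
  Longitude: 40′ + 9″ = 40.15000′; 72 + 40.15000/60 = 72.669167
  W ⇒ negate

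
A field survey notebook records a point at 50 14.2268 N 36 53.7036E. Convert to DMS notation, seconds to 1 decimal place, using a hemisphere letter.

50°14′13.6″ N, 36°53′42.2″ E

Lat: fractional minutes 0.22680 × 60 = 13.608″
λ: fractional minutes 0.70360 × 60 = 42.216″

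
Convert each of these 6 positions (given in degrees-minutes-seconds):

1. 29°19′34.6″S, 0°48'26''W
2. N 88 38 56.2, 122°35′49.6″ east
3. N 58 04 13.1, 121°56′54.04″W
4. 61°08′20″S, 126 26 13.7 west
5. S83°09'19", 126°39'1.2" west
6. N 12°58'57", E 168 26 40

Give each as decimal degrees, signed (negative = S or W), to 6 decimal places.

Point 1:
  Lat: 19′ + 34.6″ = 19.57667′; 29 + 19.57667/60 = 29.3262778
  S ⇒ negate
  λ: 48′ + 26″ = 48.43333′; 0 + 48.43333/60 = 0.8072222
  W ⇒ negate
Point 2:
  Lat: 38′ + 56.2″ = 38.93667′; 88 + 38.93667/60 = 88.6489444
  N → positive
  Lon: 122 + 35/60 + 49.6/3600 = 122.5971111
  E → positive
Point 3:
  φ: 58 + 4/60 + 13.1/3600 = 58.0703056
  N → positive
  Longitude: 121 + 56/60 + 54.04/3600 = 121.9483444
  hemisphere W, so the sign is −
Point 4:
  φ: 8′ + 20″ = 8.33333′; 61 + 8.33333/60 = 61.1388889
  S ⇒ negate
  λ: 126° + 26/60 + 13.7/3600 = 126 + 0.433333 + 0.003806 = 126.4371389
  W ⇒ negate
Point 5:
  Latitude: 9′ + 19″ = 9.31667′; 83 + 9.31667/60 = 83.1552778
  hemisphere S, so the sign is −
  λ: 39′ + 1.2″ = 39.02000′; 126 + 39.02000/60 = 126.6503333
  W ⇒ negate
Point 6:
  Lat: 58′ + 57″ = 58.95000′; 12 + 58.95000/60 = 12.9825000
  N ⇒ keep positive
  Longitude: 26′ + 40″ = 26.66667′; 168 + 26.66667/60 = 168.4444444
  E → positive

1. -29.326278, -0.807222
2. 88.648944, 122.597111
3. 58.070306, -121.948344
4. -61.138889, -126.437139
5. -83.155278, -126.650333
6. 12.982500, 168.444444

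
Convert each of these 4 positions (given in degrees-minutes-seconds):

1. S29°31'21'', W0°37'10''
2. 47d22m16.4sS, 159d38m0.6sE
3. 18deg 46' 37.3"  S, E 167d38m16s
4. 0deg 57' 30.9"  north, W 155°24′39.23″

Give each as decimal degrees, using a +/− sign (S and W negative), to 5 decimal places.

1. -29.52250, -0.61944
2. -47.37122, 159.63350
3. -18.77703, 167.63778
4. 0.95858, -155.41090

Point 1:
  Latitude: 29° + 31/60 + 21/3600 = 29 + 0.516667 + 0.005833 = 29.522500
  hemisphere S, so the sign is −
  Lon: 0 + 37/60 + 10/3600 = 0.619444
  W → negative
Point 2:
  Lat: 47 + 22/60 + 16.4/3600 = 47.371222
  hemisphere S, so the sign is −
  Longitude: 38′ + 0.6″ = 38.01000′; 159 + 38.01000/60 = 159.633500
  E ⇒ keep positive
Point 3:
  Lat: 46′ + 37.3″ = 46.62167′; 18 + 46.62167/60 = 18.777028
  hemisphere S, so the sign is −
  Lon: 167 + 38/60 + 16/3600 = 167.637778
  E → positive
Point 4:
  Latitude: 0 + 57/60 + 30.9/3600 = 0.958583
  N → positive
  Lon: 155° + 24/60 + 39.23/3600 = 155 + 0.400000 + 0.010897 = 155.410897
  W → negative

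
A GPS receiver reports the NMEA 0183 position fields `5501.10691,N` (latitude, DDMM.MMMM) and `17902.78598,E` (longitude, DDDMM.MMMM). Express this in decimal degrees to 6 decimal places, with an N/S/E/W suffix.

55.018449° N, 179.046433° E

φ: degrees = first 2 digits = 55, minutes = 1.10691; 55 + 1.10691/60 = 55.0184485
λ: split at 3 digits → 179° and 2.78598′; 179 + 2.78598/60 = 179.0464330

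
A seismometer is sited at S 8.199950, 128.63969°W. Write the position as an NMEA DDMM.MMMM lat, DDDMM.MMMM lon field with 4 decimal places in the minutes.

Latitude: 8° + 0.199950 × 60 = 8° 11.997000′
Longitude: minutes = (128.639690 − 128) × 60 = 38.381400

0811.9970,S / 12838.3814,W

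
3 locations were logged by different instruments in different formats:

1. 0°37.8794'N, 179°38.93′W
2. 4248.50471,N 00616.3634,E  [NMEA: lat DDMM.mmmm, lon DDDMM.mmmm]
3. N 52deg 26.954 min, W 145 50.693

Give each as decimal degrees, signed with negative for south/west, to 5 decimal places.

Point 1:
  Latitude: 37.8794′ = 0.631323°; total 0.631323
  N ⇒ keep positive
  Lon: 38.93′ = 0.648833°; total 179.648833
  W → negative
Point 2:
  Latitude: degrees = first 2 digits = 42, minutes = 48.50471; 42 + 48.50471/60 = 42.808412
  N ⇒ keep positive
  λ: split at 3 digits → 006° and 16.3634′; 6 + 16.3634/60 = 6.272723
  E → positive
Point 3:
  φ: 26.954′ = 0.449233°; total 52.449233
  N → positive
  Lon: 50.693′ = 0.844883°; total 145.844883
  W ⇒ negate

1. 0.63132, -179.64883
2. 42.80841, 6.27272
3. 52.44923, -145.84488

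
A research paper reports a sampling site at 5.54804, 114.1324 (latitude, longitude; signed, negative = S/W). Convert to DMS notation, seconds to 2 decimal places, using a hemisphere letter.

Latitude: 0.548040 × 60 = 32.88240′ → 32′, remainder × 60 = 52.9440″
Longitude: 0.132400° → 7.94400′; 0.94400 × 60 = 56.6400″

5°32′52.94″ N, 114°07′56.64″ E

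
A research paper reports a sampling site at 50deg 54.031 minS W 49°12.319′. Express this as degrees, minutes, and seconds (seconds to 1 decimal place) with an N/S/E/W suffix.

50°54′1.9″ S, 49°12′19.1″ W

φ: fractional minutes 0.03100 × 60 = 1.860″
λ: fractional minutes 0.31900 × 60 = 19.140″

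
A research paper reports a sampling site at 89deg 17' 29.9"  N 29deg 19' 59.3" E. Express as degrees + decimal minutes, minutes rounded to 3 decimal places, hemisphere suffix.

φ: seconds/60 = 0.49833; minutes = 17 + 0.49833 = 17.49833
Longitude: 19 + 59.3/60 = 19.98833′

89° 17.498′ N, 29° 19.988′ E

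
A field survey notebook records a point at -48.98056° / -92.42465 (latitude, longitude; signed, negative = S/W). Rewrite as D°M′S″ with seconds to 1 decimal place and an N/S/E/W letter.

Latitude is negative → S; |value| = 48.980560
Latitude: 0.980560 × 60 = 58.83360′ → 58′, remainder × 60 = 50.016″
Longitude is negative → W; |value| = 92.424650
λ: whole degrees 92; 25.47900′ → 25′ and 28.740″

48°58′50.0″ S, 92°25′28.7″ W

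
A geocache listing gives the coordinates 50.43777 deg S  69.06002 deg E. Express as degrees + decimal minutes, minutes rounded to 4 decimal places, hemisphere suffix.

Lat: minutes = (50.437770 − 50) × 60 = 26.266200
Lon: minutes = (69.060020 − 69) × 60 = 3.601200

50° 26.2662′ S, 69° 3.6012′ E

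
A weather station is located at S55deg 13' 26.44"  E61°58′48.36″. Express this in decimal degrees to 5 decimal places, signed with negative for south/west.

-55.22401, 61.98010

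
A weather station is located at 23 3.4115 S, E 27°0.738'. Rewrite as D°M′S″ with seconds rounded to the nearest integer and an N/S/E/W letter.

23°03′25″ S, 27°00′44″ E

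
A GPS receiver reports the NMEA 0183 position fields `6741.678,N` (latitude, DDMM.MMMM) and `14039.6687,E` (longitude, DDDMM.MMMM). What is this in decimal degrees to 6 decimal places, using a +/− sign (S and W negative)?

Latitude: split at 2 digits → 67° and 41.678′; 67 + 41.678/60 = 67.6946333
N ⇒ keep positive
Longitude: split at 3 digits → 140° and 39.6687′; 140 + 39.6687/60 = 140.6611450
E ⇒ keep positive

67.694633, 140.661145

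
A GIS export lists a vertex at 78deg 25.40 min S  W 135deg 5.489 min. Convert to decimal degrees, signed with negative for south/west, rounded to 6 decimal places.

-78.423333, -135.091483

Lat: 78 + 25.4/60 = 78.4233333
S → negative
Longitude: 5.489′ = 0.091483°; total 135.0914833
W → negative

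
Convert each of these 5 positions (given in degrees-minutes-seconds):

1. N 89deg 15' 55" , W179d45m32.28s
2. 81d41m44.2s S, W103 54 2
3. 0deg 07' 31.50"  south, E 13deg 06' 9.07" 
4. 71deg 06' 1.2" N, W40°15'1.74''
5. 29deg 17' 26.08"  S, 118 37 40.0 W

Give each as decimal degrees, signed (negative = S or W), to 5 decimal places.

1. 89.26528, -179.75897
2. -81.69561, -103.90056
3. -0.12542, 13.10252
4. 71.10033, -40.25048
5. -29.29058, -118.62778

Point 1:
  Latitude: 89° + 15/60 + 55/3600 = 89 + 0.250000 + 0.015278 = 89.265278
  N → positive
  λ: 179 + 45/60 + 32.28/3600 = 179.758967
  W ⇒ negate
Point 2:
  Lat: 81 + 41/60 + 44.2/3600 = 81.695611
  S → negative
  Lon: 103 + 54/60 + 2/3600 = 103.900556
  W → negative
Point 3:
  φ: 7′ + 31.5″ = 7.52500′; 0 + 7.52500/60 = 0.125417
  S ⇒ negate
  λ: 13° + 6/60 + 9.07/3600 = 13 + 0.100000 + 0.002519 = 13.102519
  E ⇒ keep positive
Point 4:
  φ: 71 + 6/60 + 1.2/3600 = 71.100333
  N ⇒ keep positive
  λ: 15′ + 1.74″ = 15.02900′; 40 + 15.02900/60 = 40.250483
  hemisphere W, so the sign is −
Point 5:
  Lat: 17′ + 26.08″ = 17.43467′; 29 + 17.43467/60 = 29.290578
  S ⇒ negate
  λ: 118° + 37/60 + 40/3600 = 118 + 0.616667 + 0.011111 = 118.627778
  hemisphere W, so the sign is −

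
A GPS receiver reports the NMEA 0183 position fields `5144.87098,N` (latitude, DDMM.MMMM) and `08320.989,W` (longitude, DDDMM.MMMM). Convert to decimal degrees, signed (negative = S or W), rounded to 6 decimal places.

51.747850, -83.349817

Latitude: degrees = first 2 digits = 51, minutes = 44.87098; 51 + 44.87098/60 = 51.7478497
N → positive
Longitude: split at 3 digits → 083° and 20.989′; 83 + 20.989/60 = 83.3498167
W → negative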